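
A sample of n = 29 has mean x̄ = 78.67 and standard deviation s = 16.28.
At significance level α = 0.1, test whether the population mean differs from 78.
One-sample t-test:
H₀: μ = 78
H₁: μ ≠ 78
df = n - 1 = 28
t = (x̄ - μ₀) / (s/√n) = (78.67 - 78) / (16.28/√29) = 0.222
p-value = 0.8262

Since p-value > α = 0.1, we fail to reject H₀.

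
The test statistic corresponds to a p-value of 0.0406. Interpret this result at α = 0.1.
Since p = 0.0406 < α = 0.1, reject H₀.
There is sufficient evidence to reject the null hypothesis; the result is statistically significant at the 0.1 level.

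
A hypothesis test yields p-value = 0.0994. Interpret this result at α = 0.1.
Since p = 0.0994 < α = 0.1, reject H₀.
There is sufficient evidence to reject the null hypothesis; the result is statistically significant at the 0.1 level.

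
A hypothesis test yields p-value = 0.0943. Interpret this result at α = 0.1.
Since p = 0.0943 < α = 0.1, reject H₀.
There is sufficient evidence to reject the null hypothesis; the result is statistically significant at the 0.1 level.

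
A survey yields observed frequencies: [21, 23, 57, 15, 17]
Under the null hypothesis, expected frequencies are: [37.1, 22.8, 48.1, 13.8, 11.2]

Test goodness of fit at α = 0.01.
Chi-square goodness of fit test:
H₀: observed counts match expected distribution
H₁: observed counts differ from expected distribution
df = k - 1 = 4
χ² = Σ(O - E)²/E
   = (21 - 37.1)²/37.1 + (23 - 22.8)²/22.8 + (57 - 48.1)²/48.1 + (15 - 13.8)²/13.8 + (17 - 11.2)²/11.2
   = 6.987 + 0.002 + 1.647 + 0.104 + 3.004
   = 11.74
p-value = 0.0194

Since p-value > α = 0.01, we fail to reject H₀.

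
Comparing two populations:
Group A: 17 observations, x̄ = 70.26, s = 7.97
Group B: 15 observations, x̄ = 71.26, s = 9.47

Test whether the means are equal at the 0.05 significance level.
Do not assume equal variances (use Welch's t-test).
Welch's two-sample t-test:
H₀: μ₁ = μ₂
H₁: μ₁ ≠ μ₂
s₁²/n₁ = 7.97²/17 = 3.7365,  s₂²/n₂ = 9.47²/15 = 5.9787
SE = √(s₁²/n₁ + s₂²/n₂) = √(3.7365 + 5.9787) = 3.1169
df (Welch-Satterthwaite) = (s₁²/n₁ + s₂²/n₂)² / [(s₁²/n₁)²/(n₁-1) + (s₂²/n₂)²/(n₂-1)] ≈ 27.55
t = (x̄₁ - x̄₂) / SE = (70.26 - 71.26) / 3.1169 = -1.00 / 3.1169 = -0.321
p-value = 0.7508

Since p-value > α = 0.05, we fail to reject H₀.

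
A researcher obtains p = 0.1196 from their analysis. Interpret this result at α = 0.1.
Since p = 0.1196 > α = 0.1, fail to reject H₀.
There is insufficient evidence to reject the null hypothesis; the result is not statistically significant at the 0.1 level.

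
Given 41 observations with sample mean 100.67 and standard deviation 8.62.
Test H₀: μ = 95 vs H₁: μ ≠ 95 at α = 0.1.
One-sample t-test:
H₀: μ = 95
H₁: μ ≠ 95
df = n - 1 = 40
t = (x̄ - μ₀) / (s/√n) = (100.67 - 95) / (8.62/√41) = 4.212
p-value = 0.0001

Since p-value < α = 0.1, we reject H₀.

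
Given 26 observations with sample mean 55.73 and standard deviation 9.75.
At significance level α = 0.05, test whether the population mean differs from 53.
One-sample t-test:
H₀: μ = 53
H₁: μ ≠ 53
df = n - 1 = 25
t = (x̄ - μ₀) / (s/√n) = (55.73 - 53) / (9.75/√26) = 1.428
p-value = 0.1657

Since p-value > α = 0.05, we fail to reject H₀.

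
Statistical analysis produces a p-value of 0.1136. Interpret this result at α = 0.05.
Since p = 0.1136 > α = 0.05, fail to reject H₀.
There is insufficient evidence to reject the null hypothesis; the result is not statistically significant at the 0.05 level.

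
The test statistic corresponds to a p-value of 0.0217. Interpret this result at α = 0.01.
Since p = 0.0217 > α = 0.01, fail to reject H₀.
There is insufficient evidence to reject the null hypothesis; the result is not statistically significant at the 0.01 level.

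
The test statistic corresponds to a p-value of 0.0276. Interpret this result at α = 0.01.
Since p = 0.0276 > α = 0.01, fail to reject H₀.
There is insufficient evidence to reject the null hypothesis; the result is not statistically significant at the 0.01 level.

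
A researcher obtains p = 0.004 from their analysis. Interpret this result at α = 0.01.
Since p = 0.004 < α = 0.01, reject H₀.
There is sufficient evidence to reject the null hypothesis; the result is statistically significant at the 0.01 level.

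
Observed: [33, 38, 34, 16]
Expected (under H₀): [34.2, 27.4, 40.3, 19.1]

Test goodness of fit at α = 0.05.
Chi-square goodness of fit test:
H₀: observed counts match expected distribution
H₁: observed counts differ from expected distribution
df = k - 1 = 3
χ² = Σ(O - E)²/E
   = (33 - 34.2)²/34.2 + (38 - 27.4)²/27.4 + (34 - 40.3)²/40.3 + (16 - 19.1)²/19.1
   = 0.042 + 4.101 + 0.985 + 0.503
   = 5.63
p-value = 0.1310

Since p-value > α = 0.05, we fail to reject H₀.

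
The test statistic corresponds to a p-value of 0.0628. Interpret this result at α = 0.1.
Since p = 0.0628 < α = 0.1, reject H₀.
There is sufficient evidence to reject the null hypothesis; the result is statistically significant at the 0.1 level.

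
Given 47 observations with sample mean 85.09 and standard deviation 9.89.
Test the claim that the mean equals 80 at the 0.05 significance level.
One-sample t-test:
H₀: μ = 80
H₁: μ ≠ 80
df = n - 1 = 46
t = (x̄ - μ₀) / (s/√n) = (85.09 - 80) / (9.89/√47) = 3.528
p-value = 0.0010

Since p-value < α = 0.05, we reject H₀.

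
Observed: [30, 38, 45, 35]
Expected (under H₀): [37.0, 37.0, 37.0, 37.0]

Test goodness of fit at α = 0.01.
Chi-square goodness of fit test:
H₀: observed counts match expected distribution
H₁: observed counts differ from expected distribution
df = k - 1 = 3
χ² = Σ(O - E)²/E
   = (30 - 37.0)²/37.0 + (38 - 37.0)²/37.0 + (45 - 37.0)²/37.0 + (35 - 37.0)²/37.0
   = 1.324 + 0.027 + 1.730 + 0.108
   = 3.19
p-value = 0.3634

Since p-value > α = 0.01, we fail to reject H₀.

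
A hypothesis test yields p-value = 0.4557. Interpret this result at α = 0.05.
Since p = 0.4557 > α = 0.05, fail to reject H₀.
There is insufficient evidence to reject the null hypothesis; the result is not statistically significant at the 0.05 level.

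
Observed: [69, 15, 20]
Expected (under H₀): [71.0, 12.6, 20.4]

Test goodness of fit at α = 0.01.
Chi-square goodness of fit test:
H₀: observed counts match expected distribution
H₁: observed counts differ from expected distribution
df = k - 1 = 2
χ² = Σ(O - E)²/E
   = (69 - 71.0)²/71.0 + (15 - 12.6)²/12.6 + (20 - 20.4)²/20.4
   = 0.056 + 0.457 + 0.008
   = 0.52
p-value = 0.7705

Since p-value > α = 0.01, we fail to reject H₀.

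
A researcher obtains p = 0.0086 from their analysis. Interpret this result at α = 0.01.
Since p = 0.0086 < α = 0.01, reject H₀.
There is sufficient evidence to reject the null hypothesis; the result is statistically significant at the 0.01 level.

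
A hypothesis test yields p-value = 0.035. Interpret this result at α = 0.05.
Since p = 0.035 < α = 0.05, reject H₀.
There is sufficient evidence to reject the null hypothesis; the result is statistically significant at the 0.05 level.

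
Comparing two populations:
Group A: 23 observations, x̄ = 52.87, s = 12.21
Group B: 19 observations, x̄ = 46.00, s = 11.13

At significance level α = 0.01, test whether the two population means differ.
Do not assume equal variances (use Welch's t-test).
Welch's two-sample t-test:
H₀: μ₁ = μ₂
H₁: μ₁ ≠ μ₂
s₁²/n₁ = 12.21²/23 = 6.4819,  s₂²/n₂ = 11.13²/19 = 6.5198
SE = √(s₁²/n₁ + s₂²/n₂) = √(6.4819 + 6.5198) = 3.6058
df (Welch-Satterthwaite) = (s₁²/n₁ + s₂²/n₂)² / [(s₁²/n₁)²/(n₁-1) + (s₂²/n₂)²/(n₂-1)] ≈ 39.58
t = (x̄₁ - x̄₂) / SE = (52.87 - 46.00) / 3.6058 = 6.87 / 3.6058 = 1.905
p-value = 0.0640

Since p-value > α = 0.01, we fail to reject H₀.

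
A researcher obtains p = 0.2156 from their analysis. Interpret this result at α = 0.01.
Since p = 0.2156 > α = 0.01, fail to reject H₀.
There is insufficient evidence to reject the null hypothesis; the result is not statistically significant at the 0.01 level.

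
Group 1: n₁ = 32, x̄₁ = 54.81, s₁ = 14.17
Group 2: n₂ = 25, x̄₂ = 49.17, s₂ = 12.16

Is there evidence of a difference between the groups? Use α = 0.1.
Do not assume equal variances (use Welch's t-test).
Welch's two-sample t-test:
H₀: μ₁ = μ₂
H₁: μ₁ ≠ μ₂
s₁²/n₁ = 14.17²/32 = 6.2747,  s₂²/n₂ = 12.16²/25 = 5.9146
SE = √(s₁²/n₁ + s₂²/n₂) = √(6.2747 + 5.9146) = 3.4913
df (Welch-Satterthwaite) = (s₁²/n₁ + s₂²/n₂)² / [(s₁²/n₁)²/(n₁-1) + (s₂²/n₂)²/(n₂-1)] ≈ 54.47
t = (x̄₁ - x̄₂) / SE = (54.81 - 49.17) / 3.4913 = 5.64 / 3.4913 = 1.615
p-value = 0.1120

Since p-value > α = 0.1, we fail to reject H₀.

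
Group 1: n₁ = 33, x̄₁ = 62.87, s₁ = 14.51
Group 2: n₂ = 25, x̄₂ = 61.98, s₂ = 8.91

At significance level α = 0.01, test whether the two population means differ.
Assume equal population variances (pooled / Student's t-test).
Student's two-sample t-test (equal variances):
H₀: μ₁ = μ₂
H₁: μ₁ ≠ μ₂
df = n₁ + n₂ - 2 = 56
Pooled variance s_p² = [(n₁-1)s₁² + (n₂-1)s₂²] / (n₁ + n₂ - 2) = [(32)(14.51²) + (24)(8.91²)] / 56 = 154.3321
SE = √(s_p²(1/n₁ + 1/n₂)) = √(154.3321 × (1/33 + 1/25)) = 3.2939
t = (x̄₁ - x̄₂) / SE = (62.87 - 61.98) / 3.2939 = 0.89 / 3.2939 = 0.270
p-value = 0.7880

Since p-value > α = 0.01, we fail to reject H₀.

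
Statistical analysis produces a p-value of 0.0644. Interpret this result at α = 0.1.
Since p = 0.0644 < α = 0.1, reject H₀.
There is sufficient evidence to reject the null hypothesis; the result is statistically significant at the 0.1 level.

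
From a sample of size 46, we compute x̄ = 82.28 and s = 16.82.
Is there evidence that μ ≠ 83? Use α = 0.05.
One-sample t-test:
H₀: μ = 83
H₁: μ ≠ 83
df = n - 1 = 45
t = (x̄ - μ₀) / (s/√n) = (82.28 - 83) / (16.82/√46) = -0.290
p-value = 0.7729

Since p-value > α = 0.05, we fail to reject H₀.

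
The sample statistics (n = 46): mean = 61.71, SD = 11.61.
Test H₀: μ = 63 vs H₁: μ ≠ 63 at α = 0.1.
One-sample t-test:
H₀: μ = 63
H₁: μ ≠ 63
df = n - 1 = 45
t = (x̄ - μ₀) / (s/√n) = (61.71 - 63) / (11.61/√46) = -0.754
p-value = 0.4550

Since p-value > α = 0.1, we fail to reject H₀.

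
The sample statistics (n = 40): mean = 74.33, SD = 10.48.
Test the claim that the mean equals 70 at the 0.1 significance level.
One-sample t-test:
H₀: μ = 70
H₁: μ ≠ 70
df = n - 1 = 39
t = (x̄ - μ₀) / (s/√n) = (74.33 - 70) / (10.48/√40) = 2.613
p-value = 0.0127

Since p-value < α = 0.1, we reject H₀.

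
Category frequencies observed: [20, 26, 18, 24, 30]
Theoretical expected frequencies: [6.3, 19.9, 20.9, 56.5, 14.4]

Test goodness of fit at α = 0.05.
Chi-square goodness of fit test:
H₀: observed counts match expected distribution
H₁: observed counts differ from expected distribution
df = k - 1 = 4
χ² = Σ(O - E)²/E
   = (20 - 6.3)²/6.3 + (26 - 19.9)²/19.9 + (18 - 20.9)²/20.9 + (24 - 56.5)²/56.5 + (30 - 14.4)²/14.4
   = 29.792 + 1.870 + 0.402 + 18.695 + 16.900
   = 67.66
p-value < 0.0001

Since p-value < α = 0.05, we reject H₀.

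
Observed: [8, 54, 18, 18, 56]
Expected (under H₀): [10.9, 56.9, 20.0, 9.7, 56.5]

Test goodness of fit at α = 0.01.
Chi-square goodness of fit test:
H₀: observed counts match expected distribution
H₁: observed counts differ from expected distribution
df = k - 1 = 4
χ² = Σ(O - E)²/E
   = (8 - 10.9)²/10.9 + (54 - 56.9)²/56.9 + (18 - 20.0)²/20.0 + (18 - 9.7)²/9.7 + (56 - 56.5)²/56.5
   = 0.772 + 0.148 + 0.200 + 7.102 + 0.004
   = 8.23
p-value = 0.0836

Since p-value > α = 0.01, we fail to reject H₀.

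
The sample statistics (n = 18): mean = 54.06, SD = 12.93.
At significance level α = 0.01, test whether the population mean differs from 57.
One-sample t-test:
H₀: μ = 57
H₁: μ ≠ 57
df = n - 1 = 17
t = (x̄ - μ₀) / (s/√n) = (54.06 - 57) / (12.93/√18) = -0.965
p-value = 0.3482

Since p-value > α = 0.01, we fail to reject H₀.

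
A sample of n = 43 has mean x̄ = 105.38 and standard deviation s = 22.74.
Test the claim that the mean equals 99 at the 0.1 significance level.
One-sample t-test:
H₀: μ = 99
H₁: μ ≠ 99
df = n - 1 = 42
t = (x̄ - μ₀) / (s/√n) = (105.38 - 99) / (22.74/√43) = 1.840
p-value = 0.0729

Since p-value < α = 0.1, we reject H₀.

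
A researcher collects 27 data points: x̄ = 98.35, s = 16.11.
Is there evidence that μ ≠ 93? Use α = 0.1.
One-sample t-test:
H₀: μ = 93
H₁: μ ≠ 93
df = n - 1 = 26
t = (x̄ - μ₀) / (s/√n) = (98.35 - 93) / (16.11/√27) = 1.726
p-value = 0.0963

Since p-value < α = 0.1, we reject H₀.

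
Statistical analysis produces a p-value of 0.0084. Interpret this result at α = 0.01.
Since p = 0.0084 < α = 0.01, reject H₀.
There is sufficient evidence to reject the null hypothesis; the result is statistically significant at the 0.01 level.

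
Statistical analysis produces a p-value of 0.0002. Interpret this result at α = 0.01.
Since p = 0.0002 < α = 0.01, reject H₀.
There is sufficient evidence to reject the null hypothesis; the result is statistically significant at the 0.01 level.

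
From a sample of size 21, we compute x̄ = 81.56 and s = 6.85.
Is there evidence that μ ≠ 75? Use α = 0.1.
One-sample t-test:
H₀: μ = 75
H₁: μ ≠ 75
df = n - 1 = 20
t = (x̄ - μ₀) / (s/√n) = (81.56 - 75) / (6.85/√21) = 4.389
p-value = 0.0003

Since p-value < α = 0.1, we reject H₀.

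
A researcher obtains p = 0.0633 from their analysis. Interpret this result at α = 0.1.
Since p = 0.0633 < α = 0.1, reject H₀.
There is sufficient evidence to reject the null hypothesis; the result is statistically significant at the 0.1 level.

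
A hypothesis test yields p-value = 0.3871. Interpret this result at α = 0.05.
Since p = 0.3871 > α = 0.05, fail to reject H₀.
There is insufficient evidence to reject the null hypothesis; the result is not statistically significant at the 0.05 level.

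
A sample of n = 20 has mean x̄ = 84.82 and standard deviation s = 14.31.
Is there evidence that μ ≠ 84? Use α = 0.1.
One-sample t-test:
H₀: μ = 84
H₁: μ ≠ 84
df = n - 1 = 19
t = (x̄ - μ₀) / (s/√n) = (84.82 - 84) / (14.31/√20) = 0.256
p-value = 0.8005

Since p-value > α = 0.1, we fail to reject H₀.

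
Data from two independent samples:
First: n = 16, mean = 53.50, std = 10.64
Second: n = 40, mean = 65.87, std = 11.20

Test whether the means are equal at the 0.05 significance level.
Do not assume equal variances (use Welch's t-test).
Welch's two-sample t-test:
H₀: μ₁ = μ₂
H₁: μ₁ ≠ μ₂
s₁²/n₁ = 10.64²/16 = 7.0756,  s₂²/n₂ = 11.20²/40 = 3.1360
SE = √(s₁²/n₁ + s₂²/n₂) = √(7.0756 + 3.1360) = 3.1956
df (Welch-Satterthwaite) = (s₁²/n₁ + s₂²/n₂)² / [(s₁²/n₁)²/(n₁-1) + (s₂²/n₂)²/(n₂-1)] ≈ 29.05
t = (x̄₁ - x̄₂) / SE = (53.50 - 65.87) / 3.1956 = -12.37 / 3.1956 = -3.871
p-value = 0.0006

Since p-value < α = 0.05, we reject H₀.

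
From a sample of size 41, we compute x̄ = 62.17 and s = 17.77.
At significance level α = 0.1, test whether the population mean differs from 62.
One-sample t-test:
H₀: μ = 62
H₁: μ ≠ 62
df = n - 1 = 40
t = (x̄ - μ₀) / (s/√n) = (62.17 - 62) / (17.77/√41) = 0.061
p-value = 0.9515

Since p-value > α = 0.1, we fail to reject H₀.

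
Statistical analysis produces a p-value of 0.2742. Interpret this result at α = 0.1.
Since p = 0.2742 > α = 0.1, fail to reject H₀.
There is insufficient evidence to reject the null hypothesis; the result is not statistically significant at the 0.1 level.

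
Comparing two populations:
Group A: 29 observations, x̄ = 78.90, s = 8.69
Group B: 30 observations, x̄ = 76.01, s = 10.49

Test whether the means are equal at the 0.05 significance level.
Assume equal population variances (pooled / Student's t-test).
Student's two-sample t-test (equal variances):
H₀: μ₁ = μ₂
H₁: μ₁ ≠ μ₂
df = n₁ + n₂ - 2 = 57
Pooled variance s_p² = [(n₁-1)s₁² + (n₂-1)s₂²] / (n₁ + n₂ - 2) = [(28)(8.69²) + (29)(10.49²)] / 57 = 93.0809
SE = √(s_p²(1/n₁ + 1/n₂)) = √(93.0809 × (1/29 + 1/30)) = 2.5124
t = (x̄₁ - x̄₂) / SE = (78.90 - 76.01) / 2.5124 = 2.89 / 2.5124 = 1.150
p-value = 0.2548

Since p-value > α = 0.05, we fail to reject H₀.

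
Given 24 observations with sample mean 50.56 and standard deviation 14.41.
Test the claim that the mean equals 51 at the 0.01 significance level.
One-sample t-test:
H₀: μ = 51
H₁: μ ≠ 51
df = n - 1 = 23
t = (x̄ - μ₀) / (s/√n) = (50.56 - 51) / (14.41/√24) = -0.150
p-value = 0.8824

Since p-value > α = 0.01, we fail to reject H₀.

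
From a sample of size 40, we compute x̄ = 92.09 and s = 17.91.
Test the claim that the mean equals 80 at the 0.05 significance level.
One-sample t-test:
H₀: μ = 80
H₁: μ ≠ 80
df = n - 1 = 39
t = (x̄ - μ₀) / (s/√n) = (92.09 - 80) / (17.91/√40) = 4.269
p-value = 0.0001

Since p-value < α = 0.05, we reject H₀.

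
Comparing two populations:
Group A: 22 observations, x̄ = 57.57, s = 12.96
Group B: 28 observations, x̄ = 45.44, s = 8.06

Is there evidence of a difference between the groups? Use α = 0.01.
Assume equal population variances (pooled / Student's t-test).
Student's two-sample t-test (equal variances):
H₀: μ₁ = μ₂
H₁: μ₁ ≠ μ₂
df = n₁ + n₂ - 2 = 48
Pooled variance s_p² = [(n₁-1)s₁² + (n₂-1)s₂²] / (n₁ + n₂ - 2) = [(21)(12.96²) + (27)(8.06²)] / 48 = 110.0252
SE = √(s_p²(1/n₁ + 1/n₂)) = √(110.0252 × (1/22 + 1/28)) = 2.9884
t = (x̄₁ - x̄₂) / SE = (57.57 - 45.44) / 2.9884 = 12.13 / 2.9884 = 4.059
p-value = 0.0002

Since p-value < α = 0.01, we reject H₀.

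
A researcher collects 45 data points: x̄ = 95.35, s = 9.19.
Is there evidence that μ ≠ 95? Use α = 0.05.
One-sample t-test:
H₀: μ = 95
H₁: μ ≠ 95
df = n - 1 = 44
t = (x̄ - μ₀) / (s/√n) = (95.35 - 95) / (9.19/√45) = 0.255
p-value = 0.7995

Since p-value > α = 0.05, we fail to reject H₀.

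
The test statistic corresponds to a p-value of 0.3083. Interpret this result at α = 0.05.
Since p = 0.3083 > α = 0.05, fail to reject H₀.
There is insufficient evidence to reject the null hypothesis; the result is not statistically significant at the 0.05 level.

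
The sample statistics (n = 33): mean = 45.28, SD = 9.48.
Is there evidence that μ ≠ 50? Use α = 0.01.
One-sample t-test:
H₀: μ = 50
H₁: μ ≠ 50
df = n - 1 = 32
t = (x̄ - μ₀) / (s/√n) = (45.28 - 50) / (9.48/√33) = -2.860
p-value = 0.0074

Since p-value < α = 0.01, we reject H₀.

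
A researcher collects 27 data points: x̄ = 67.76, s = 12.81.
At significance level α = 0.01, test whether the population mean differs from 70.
One-sample t-test:
H₀: μ = 70
H₁: μ ≠ 70
df = n - 1 = 26
t = (x̄ - μ₀) / (s/√n) = (67.76 - 70) / (12.81/√27) = -0.909
p-value = 0.3719

Since p-value > α = 0.01, we fail to reject H₀.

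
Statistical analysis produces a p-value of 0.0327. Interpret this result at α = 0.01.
Since p = 0.0327 > α = 0.01, fail to reject H₀.
There is insufficient evidence to reject the null hypothesis; the result is not statistically significant at the 0.01 level.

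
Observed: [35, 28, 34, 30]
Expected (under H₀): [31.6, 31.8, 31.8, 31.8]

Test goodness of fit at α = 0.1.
Chi-square goodness of fit test:
H₀: observed counts match expected distribution
H₁: observed counts differ from expected distribution
df = k - 1 = 3
χ² = Σ(O - E)²/E
   = (35 - 31.6)²/31.6 + (28 - 31.8)²/31.8 + (34 - 31.8)²/31.8 + (30 - 31.8)²/31.8
   = 0.366 + 0.454 + 0.152 + 0.102
   = 1.07
p-value = 0.7834

Since p-value > α = 0.1, we fail to reject H₀.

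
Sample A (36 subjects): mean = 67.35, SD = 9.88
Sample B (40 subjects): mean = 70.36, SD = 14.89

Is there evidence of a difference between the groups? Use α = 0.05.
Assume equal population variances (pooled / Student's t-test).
Student's two-sample t-test (equal variances):
H₀: μ₁ = μ₂
H₁: μ₁ ≠ μ₂
df = n₁ + n₂ - 2 = 74
Pooled variance s_p² = [(n₁-1)s₁² + (n₂-1)s₂²] / (n₁ + n₂ - 2) = [(35)(9.88²) + (39)(14.89²)] / 74 = 163.0172
SE = √(s_p²(1/n₁ + 1/n₂)) = √(163.0172 × (1/36 + 1/40)) = 2.9332
t = (x̄₁ - x̄₂) / SE = (67.35 - 70.36) / 2.9332 = -3.01 / 2.9332 = -1.026
p-value = 0.3081

Since p-value > α = 0.05, we fail to reject H₀.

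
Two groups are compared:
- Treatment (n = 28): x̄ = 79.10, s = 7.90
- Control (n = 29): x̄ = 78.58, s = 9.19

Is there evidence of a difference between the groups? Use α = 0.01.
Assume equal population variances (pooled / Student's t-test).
Student's two-sample t-test (equal variances):
H₀: μ₁ = μ₂
H₁: μ₁ ≠ μ₂
df = n₁ + n₂ - 2 = 55
Pooled variance s_p² = [(n₁-1)s₁² + (n₂-1)s₂²] / (n₁ + n₂ - 2) = [(27)(7.90²) + (28)(9.19²)] / 55 = 73.6335
SE = √(s_p²(1/n₁ + 1/n₂)) = √(73.6335 × (1/28 + 1/29)) = 2.2735
t = (x̄₁ - x̄₂) / SE = (79.10 - 78.58) / 2.2735 = 0.52 / 2.2735 = 0.229
p-value = 0.8199

Since p-value > α = 0.01, we fail to reject H₀.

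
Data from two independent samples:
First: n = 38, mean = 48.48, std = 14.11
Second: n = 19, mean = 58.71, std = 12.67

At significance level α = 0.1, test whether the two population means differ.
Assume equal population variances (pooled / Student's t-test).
Student's two-sample t-test (equal variances):
H₀: μ₁ = μ₂
H₁: μ₁ ≠ μ₂
df = n₁ + n₂ - 2 = 55
Pooled variance s_p² = [(n₁-1)s₁² + (n₂-1)s₂²] / (n₁ + n₂ - 2) = [(37)(14.11²) + (18)(12.67²)] / 55 = 186.4714
SE = √(s_p²(1/n₁ + 1/n₂)) = √(186.4714 × (1/38 + 1/19)) = 3.8369
t = (x̄₁ - x̄₂) / SE = (48.48 - 58.71) / 3.8369 = -10.23 / 3.8369 = -2.666
p-value = 0.0101

Since p-value < α = 0.1, we reject H₀.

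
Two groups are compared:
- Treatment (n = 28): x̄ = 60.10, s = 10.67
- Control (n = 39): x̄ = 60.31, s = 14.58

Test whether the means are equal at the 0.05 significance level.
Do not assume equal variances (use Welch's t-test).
Welch's two-sample t-test:
H₀: μ₁ = μ₂
H₁: μ₁ ≠ μ₂
s₁²/n₁ = 10.67²/28 = 4.0660,  s₂²/n₂ = 14.58²/39 = 5.4507
SE = √(s₁²/n₁ + s₂²/n₂) = √(4.0660 + 5.4507) = 3.0849
df (Welch-Satterthwaite) = (s₁²/n₁ + s₂²/n₂)² / [(s₁²/n₁)²/(n₁-1) + (s₂²/n₂)²/(n₂-1)] ≈ 64.96
t = (x̄₁ - x̄₂) / SE = (60.10 - 60.31) / 3.0849 = -0.21 / 3.0849 = -0.068
p-value = 0.9459

Since p-value > α = 0.05, we fail to reject H₀.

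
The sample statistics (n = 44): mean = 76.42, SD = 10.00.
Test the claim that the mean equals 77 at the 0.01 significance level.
One-sample t-test:
H₀: μ = 77
H₁: μ ≠ 77
df = n - 1 = 43
t = (x̄ - μ₀) / (s/√n) = (76.42 - 77) / (10.00/√44) = -0.385
p-value = 0.7023

Since p-value > α = 0.01, we fail to reject H₀.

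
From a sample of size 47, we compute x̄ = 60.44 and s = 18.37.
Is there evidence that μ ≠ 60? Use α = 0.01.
One-sample t-test:
H₀: μ = 60
H₁: μ ≠ 60
df = n - 1 = 46
t = (x̄ - μ₀) / (s/√n) = (60.44 - 60) / (18.37/√47) = 0.164
p-value = 0.8703

Since p-value > α = 0.01, we fail to reject H₀.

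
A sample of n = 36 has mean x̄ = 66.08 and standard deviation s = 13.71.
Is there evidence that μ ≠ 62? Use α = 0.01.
One-sample t-test:
H₀: μ = 62
H₁: μ ≠ 62
df = n - 1 = 35
t = (x̄ - μ₀) / (s/√n) = (66.08 - 62) / (13.71/√36) = 1.786
p-value = 0.0828

Since p-value > α = 0.01, we fail to reject H₀.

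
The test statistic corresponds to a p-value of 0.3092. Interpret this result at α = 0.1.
Since p = 0.3092 > α = 0.1, fail to reject H₀.
There is insufficient evidence to reject the null hypothesis; the result is not statistically significant at the 0.1 level.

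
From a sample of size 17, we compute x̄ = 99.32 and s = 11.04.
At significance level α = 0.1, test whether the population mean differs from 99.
One-sample t-test:
H₀: μ = 99
H₁: μ ≠ 99
df = n - 1 = 16
t = (x̄ - μ₀) / (s/√n) = (99.32 - 99) / (11.04/√17) = 0.120
p-value = 0.9064

Since p-value > α = 0.1, we fail to reject H₀.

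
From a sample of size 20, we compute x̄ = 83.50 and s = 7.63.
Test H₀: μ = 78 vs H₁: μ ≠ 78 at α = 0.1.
One-sample t-test:
H₀: μ = 78
H₁: μ ≠ 78
df = n - 1 = 19
t = (x̄ - μ₀) / (s/√n) = (83.50 - 78) / (7.63/√20) = 3.224
p-value = 0.0045

Since p-value < α = 0.1, we reject H₀.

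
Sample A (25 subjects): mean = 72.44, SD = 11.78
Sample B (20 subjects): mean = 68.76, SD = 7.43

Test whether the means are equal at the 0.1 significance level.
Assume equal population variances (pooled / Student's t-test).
Student's two-sample t-test (equal variances):
H₀: μ₁ = μ₂
H₁: μ₁ ≠ μ₂
df = n₁ + n₂ - 2 = 43
Pooled variance s_p² = [(n₁-1)s₁² + (n₂-1)s₂²] / (n₁ + n₂ - 2) = [(24)(11.78²) + (19)(7.43²)] / 43 = 101.8450
SE = √(s_p²(1/n₁ + 1/n₂)) = √(101.8450 × (1/25 + 1/20)) = 3.0275
t = (x̄₁ - x̄₂) / SE = (72.44 - 68.76) / 3.0275 = 3.68 / 3.0275 = 1.216
p-value = 0.2308

Since p-value > α = 0.1, we fail to reject H₀.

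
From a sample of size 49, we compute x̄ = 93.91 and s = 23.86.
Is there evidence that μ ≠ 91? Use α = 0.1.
One-sample t-test:
H₀: μ = 91
H₁: μ ≠ 91
df = n - 1 = 48
t = (x̄ - μ₀) / (s/√n) = (93.91 - 91) / (23.86/√49) = 0.854
p-value = 0.3975

Since p-value > α = 0.1, we fail to reject H₀.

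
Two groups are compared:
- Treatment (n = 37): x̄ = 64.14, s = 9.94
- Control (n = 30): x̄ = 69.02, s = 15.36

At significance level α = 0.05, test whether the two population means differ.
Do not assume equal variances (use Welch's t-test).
Welch's two-sample t-test:
H₀: μ₁ = μ₂
H₁: μ₁ ≠ μ₂
s₁²/n₁ = 9.94²/37 = 2.6704,  s₂²/n₂ = 15.36²/30 = 7.8643
SE = √(s₁²/n₁ + s₂²/n₂) = √(2.6704 + 7.8643) = 3.2457
df (Welch-Satterthwaite) = (s₁²/n₁ + s₂²/n₂)² / [(s₁²/n₁)²/(n₁-1) + (s₂²/n₂)²/(n₂-1)] ≈ 47.62
t = (x̄₁ - x̄₂) / SE = (64.14 - 69.02) / 3.2457 = -4.88 / 3.2457 = -1.504
p-value = 0.1393

Since p-value > α = 0.05, we fail to reject H₀.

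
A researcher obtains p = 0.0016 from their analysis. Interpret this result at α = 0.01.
Since p = 0.0016 < α = 0.01, reject H₀.
There is sufficient evidence to reject the null hypothesis; the result is statistically significant at the 0.01 level.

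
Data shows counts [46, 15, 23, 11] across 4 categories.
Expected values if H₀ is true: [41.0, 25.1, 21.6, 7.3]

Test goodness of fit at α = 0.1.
Chi-square goodness of fit test:
H₀: observed counts match expected distribution
H₁: observed counts differ from expected distribution
df = k - 1 = 3
χ² = Σ(O - E)²/E
   = (46 - 41.0)²/41.0 + (15 - 25.1)²/25.1 + (23 - 21.6)²/21.6 + (11 - 7.3)²/7.3
   = 0.610 + 4.064 + 0.091 + 1.875
   = 6.64
p-value = 0.0843

Since p-value < α = 0.1, we reject H₀.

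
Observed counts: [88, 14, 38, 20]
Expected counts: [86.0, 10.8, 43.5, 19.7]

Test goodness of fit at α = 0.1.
Chi-square goodness of fit test:
H₀: observed counts match expected distribution
H₁: observed counts differ from expected distribution
df = k - 1 = 3
χ² = Σ(O - E)²/E
   = (88 - 86.0)²/86.0 + (14 - 10.8)²/10.8 + (38 - 43.5)²/43.5 + (20 - 19.7)²/19.7
   = 0.047 + 0.948 + 0.695 + 0.005
   = 1.69
p-value = 0.6381

Since p-value > α = 0.1, we fail to reject H₀.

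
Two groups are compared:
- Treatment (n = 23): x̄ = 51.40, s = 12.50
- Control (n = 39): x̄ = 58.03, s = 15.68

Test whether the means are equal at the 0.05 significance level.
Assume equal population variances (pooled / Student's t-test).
Student's two-sample t-test (equal variances):
H₀: μ₁ = μ₂
H₁: μ₁ ≠ μ₂
df = n₁ + n₂ - 2 = 60
Pooled variance s_p² = [(n₁-1)s₁² + (n₂-1)s₂²] / (n₁ + n₂ - 2) = [(22)(12.50²) + (38)(15.68²)] / 60 = 213.0045
SE = √(s_p²(1/n₁ + 1/n₂)) = √(213.0045 × (1/23 + 1/39)) = 3.8370
t = (x̄₁ - x̄₂) / SE = (51.40 - 58.03) / 3.8370 = -6.63 / 3.8370 = -1.728
p-value = 0.0891

Since p-value > α = 0.05, we fail to reject H₀.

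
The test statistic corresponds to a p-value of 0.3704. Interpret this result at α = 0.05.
Since p = 0.3704 > α = 0.05, fail to reject H₀.
There is insufficient evidence to reject the null hypothesis; the result is not statistically significant at the 0.05 level.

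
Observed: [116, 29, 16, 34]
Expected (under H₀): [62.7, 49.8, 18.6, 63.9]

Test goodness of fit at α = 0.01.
Chi-square goodness of fit test:
H₀: observed counts match expected distribution
H₁: observed counts differ from expected distribution
df = k - 1 = 3
χ² = Σ(O - E)²/E
   = (116 - 62.7)²/62.7 + (29 - 49.8)²/49.8 + (16 - 18.6)²/18.6 + (34 - 63.9)²/63.9
   = 45.309 + 8.688 + 0.363 + 13.991
   = 68.35
p-value < 0.0001

Since p-value < α = 0.01, we reject H₀.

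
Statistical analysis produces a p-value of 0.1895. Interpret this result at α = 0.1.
Since p = 0.1895 > α = 0.1, fail to reject H₀.
There is insufficient evidence to reject the null hypothesis; the result is not statistically significant at the 0.1 level.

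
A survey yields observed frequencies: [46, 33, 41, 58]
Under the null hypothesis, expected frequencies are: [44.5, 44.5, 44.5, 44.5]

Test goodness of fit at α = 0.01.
Chi-square goodness of fit test:
H₀: observed counts match expected distribution
H₁: observed counts differ from expected distribution
df = k - 1 = 3
χ² = Σ(O - E)²/E
   = (46 - 44.5)²/44.5 + (33 - 44.5)²/44.5 + (41 - 44.5)²/44.5 + (58 - 44.5)²/44.5
   = 0.051 + 2.972 + 0.275 + 4.096
   = 7.39
p-value = 0.0604

Since p-value > α = 0.01, we fail to reject H₀.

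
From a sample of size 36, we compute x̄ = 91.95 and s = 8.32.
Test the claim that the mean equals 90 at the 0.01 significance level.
One-sample t-test:
H₀: μ = 90
H₁: μ ≠ 90
df = n - 1 = 35
t = (x̄ - μ₀) / (s/√n) = (91.95 - 90) / (8.32/√36) = 1.406
p-value = 0.1685

Since p-value > α = 0.01, we fail to reject H₀.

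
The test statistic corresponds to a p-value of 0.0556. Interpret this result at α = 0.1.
Since p = 0.0556 < α = 0.1, reject H₀.
There is sufficient evidence to reject the null hypothesis; the result is statistically significant at the 0.1 level.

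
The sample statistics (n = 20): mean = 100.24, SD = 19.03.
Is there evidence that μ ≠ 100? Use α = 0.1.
One-sample t-test:
H₀: μ = 100
H₁: μ ≠ 100
df = n - 1 = 19
t = (x̄ - μ₀) / (s/√n) = (100.24 - 100) / (19.03/√20) = 0.056
p-value = 0.9556

Since p-value > α = 0.1, we fail to reject H₀.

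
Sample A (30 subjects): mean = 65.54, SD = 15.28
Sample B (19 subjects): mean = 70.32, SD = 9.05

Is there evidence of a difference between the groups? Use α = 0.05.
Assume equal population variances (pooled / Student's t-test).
Student's two-sample t-test (equal variances):
H₀: μ₁ = μ₂
H₁: μ₁ ≠ μ₂
df = n₁ + n₂ - 2 = 47
Pooled variance s_p² = [(n₁-1)s₁² + (n₂-1)s₂²] / (n₁ + n₂ - 2) = [(29)(15.28²) + (18)(9.05²)] / 47 = 175.4281
SE = √(s_p²(1/n₁ + 1/n₂)) = √(175.4281 × (1/30 + 1/19)) = 3.8834
t = (x̄₁ - x̄₂) / SE = (65.54 - 70.32) / 3.8834 = -4.78 / 3.8834 = -1.231
p-value = 0.2245

Since p-value > α = 0.05, we fail to reject H₀.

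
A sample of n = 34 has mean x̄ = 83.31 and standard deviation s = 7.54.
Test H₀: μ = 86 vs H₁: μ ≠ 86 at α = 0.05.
One-sample t-test:
H₀: μ = 86
H₁: μ ≠ 86
df = n - 1 = 33
t = (x̄ - μ₀) / (s/√n) = (83.31 - 86) / (7.54/√34) = -2.080
p-value = 0.0453

Since p-value < α = 0.05, we reject H₀.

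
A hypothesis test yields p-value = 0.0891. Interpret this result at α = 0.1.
Since p = 0.0891 < α = 0.1, reject H₀.
There is sufficient evidence to reject the null hypothesis; the result is statistically significant at the 0.1 level.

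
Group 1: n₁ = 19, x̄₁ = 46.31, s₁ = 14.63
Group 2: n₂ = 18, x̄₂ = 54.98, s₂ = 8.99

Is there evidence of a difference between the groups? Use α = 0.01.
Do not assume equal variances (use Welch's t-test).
Welch's two-sample t-test:
H₀: μ₁ = μ₂
H₁: μ₁ ≠ μ₂
s₁²/n₁ = 14.63²/19 = 11.2651,  s₂²/n₂ = 8.99²/18 = 4.4900
SE = √(s₁²/n₁ + s₂²/n₂) = √(11.2651 + 4.4900) = 3.9693
df (Welch-Satterthwaite) = (s₁²/n₁ + s₂²/n₂)² / [(s₁²/n₁)²/(n₁-1) + (s₂²/n₂)²/(n₂-1)] ≈ 30.14
t = (x̄₁ - x̄₂) / SE = (46.31 - 54.98) / 3.9693 = -8.67 / 3.9693 = -2.184
p-value = 0.0369

Since p-value > α = 0.01, we fail to reject H₀.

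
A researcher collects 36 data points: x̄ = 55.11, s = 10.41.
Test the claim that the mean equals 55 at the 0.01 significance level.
One-sample t-test:
H₀: μ = 55
H₁: μ ≠ 55
df = n - 1 = 35
t = (x̄ - μ₀) / (s/√n) = (55.11 - 55) / (10.41/√36) = 0.063
p-value = 0.9498

Since p-value > α = 0.01, we fail to reject H₀.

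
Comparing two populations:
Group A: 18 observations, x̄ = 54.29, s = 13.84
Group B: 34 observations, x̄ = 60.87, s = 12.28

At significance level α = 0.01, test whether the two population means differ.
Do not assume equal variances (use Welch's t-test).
Welch's two-sample t-test:
H₀: μ₁ = μ₂
H₁: μ₁ ≠ μ₂
s₁²/n₁ = 13.84²/18 = 10.6414,  s₂²/n₂ = 12.28²/34 = 4.4352
SE = √(s₁²/n₁ + s₂²/n₂) = √(10.6414 + 4.4352) = 3.8829
df (Welch-Satterthwaite) = (s₁²/n₁ + s₂²/n₂)² / [(s₁²/n₁)²/(n₁-1) + (s₂²/n₂)²/(n₂-1)] ≈ 31.32
t = (x̄₁ - x̄₂) / SE = (54.29 - 60.87) / 3.8829 = -6.58 / 3.8829 = -1.695
p-value = 0.1001

Since p-value > α = 0.01, we fail to reject H₀.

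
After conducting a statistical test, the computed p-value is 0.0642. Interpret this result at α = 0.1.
Since p = 0.0642 < α = 0.1, reject H₀.
There is sufficient evidence to reject the null hypothesis; the result is statistically significant at the 0.1 level.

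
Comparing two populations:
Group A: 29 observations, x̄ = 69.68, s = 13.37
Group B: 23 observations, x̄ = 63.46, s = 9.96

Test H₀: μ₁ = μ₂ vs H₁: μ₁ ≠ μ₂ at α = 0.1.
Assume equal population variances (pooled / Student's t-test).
Student's two-sample t-test (equal variances):
H₀: μ₁ = μ₂
H₁: μ₁ ≠ μ₂
df = n₁ + n₂ - 2 = 50
Pooled variance s_p² = [(n₁-1)s₁² + (n₂-1)s₂²] / (n₁ + n₂ - 2) = [(28)(13.37²) + (22)(9.96²)] / 50 = 143.7526
SE = √(s_p²(1/n₁ + 1/n₂)) = √(143.7526 × (1/29 + 1/23)) = 3.3477
t = (x̄₁ - x̄₂) / SE = (69.68 - 63.46) / 3.3477 = 6.22 / 3.3477 = 1.858
p-value = 0.0691

Since p-value < α = 0.1, we reject H₀.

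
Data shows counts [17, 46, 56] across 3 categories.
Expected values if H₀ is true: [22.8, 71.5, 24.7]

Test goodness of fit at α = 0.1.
Chi-square goodness of fit test:
H₀: observed counts match expected distribution
H₁: observed counts differ from expected distribution
df = k - 1 = 2
χ² = Σ(O - E)²/E
   = (17 - 22.8)²/22.8 + (46 - 71.5)²/71.5 + (56 - 24.7)²/24.7
   = 1.475 + 9.094 + 39.664
   = 50.23
p-value < 0.0001

Since p-value < α = 0.1, we reject H₀.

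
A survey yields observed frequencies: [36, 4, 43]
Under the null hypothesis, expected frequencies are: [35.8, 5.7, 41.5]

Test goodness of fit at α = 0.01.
Chi-square goodness of fit test:
H₀: observed counts match expected distribution
H₁: observed counts differ from expected distribution
df = k - 1 = 2
χ² = Σ(O - E)²/E
   = (36 - 35.8)²/35.8 + (4 - 5.7)²/5.7 + (43 - 41.5)²/41.5
   = 0.001 + 0.507 + 0.054
   = 0.56
p-value = 0.7549

Since p-value > α = 0.01, we fail to reject H₀.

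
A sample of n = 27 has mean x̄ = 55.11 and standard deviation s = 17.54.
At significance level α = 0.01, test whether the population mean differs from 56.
One-sample t-test:
H₀: μ = 56
H₁: μ ≠ 56
df = n - 1 = 26
t = (x̄ - μ₀) / (s/√n) = (55.11 - 56) / (17.54/√27) = -0.264
p-value = 0.7941

Since p-value > α = 0.01, we fail to reject H₀.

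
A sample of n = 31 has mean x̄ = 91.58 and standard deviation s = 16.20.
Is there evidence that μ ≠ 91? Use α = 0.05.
One-sample t-test:
H₀: μ = 91
H₁: μ ≠ 91
df = n - 1 = 30
t = (x̄ - μ₀) / (s/√n) = (91.58 - 91) / (16.20/√31) = 0.199
p-value = 0.8433

Since p-value > α = 0.05, we fail to reject H₀.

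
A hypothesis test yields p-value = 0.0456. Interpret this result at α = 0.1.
Since p = 0.0456 < α = 0.1, reject H₀.
There is sufficient evidence to reject the null hypothesis; the result is statistically significant at the 0.1 level.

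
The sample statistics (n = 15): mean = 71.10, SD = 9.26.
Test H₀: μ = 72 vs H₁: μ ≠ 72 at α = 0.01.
One-sample t-test:
H₀: μ = 72
H₁: μ ≠ 72
df = n - 1 = 14
t = (x̄ - μ₀) / (s/√n) = (71.10 - 72) / (9.26/√15) = -0.376
p-value = 0.7122

Since p-value > α = 0.01, we fail to reject H₀.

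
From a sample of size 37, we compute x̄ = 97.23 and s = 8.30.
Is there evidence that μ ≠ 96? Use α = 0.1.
One-sample t-test:
H₀: μ = 96
H₁: μ ≠ 96
df = n - 1 = 36
t = (x̄ - μ₀) / (s/√n) = (97.23 - 96) / (8.30/√37) = 0.901
p-value = 0.3734

Since p-value > α = 0.1, we fail to reject H₀.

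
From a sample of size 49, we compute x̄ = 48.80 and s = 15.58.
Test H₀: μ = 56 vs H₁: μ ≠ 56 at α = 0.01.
One-sample t-test:
H₀: μ = 56
H₁: μ ≠ 56
df = n - 1 = 48
t = (x̄ - μ₀) / (s/√n) = (48.80 - 56) / (15.58/√49) = -3.235
p-value = 0.0022

Since p-value < α = 0.01, we reject H₀.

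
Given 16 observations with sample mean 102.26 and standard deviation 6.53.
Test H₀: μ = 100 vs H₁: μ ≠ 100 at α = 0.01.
One-sample t-test:
H₀: μ = 100
H₁: μ ≠ 100
df = n - 1 = 15
t = (x̄ - μ₀) / (s/√n) = (102.26 - 100) / (6.53/√16) = 1.384
p-value = 0.1865

Since p-value > α = 0.01, we fail to reject H₀.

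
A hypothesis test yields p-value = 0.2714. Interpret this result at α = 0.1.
Since p = 0.2714 > α = 0.1, fail to reject H₀.
There is insufficient evidence to reject the null hypothesis; the result is not statistically significant at the 0.1 level.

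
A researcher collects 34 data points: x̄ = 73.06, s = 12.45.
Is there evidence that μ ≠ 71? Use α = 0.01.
One-sample t-test:
H₀: μ = 71
H₁: μ ≠ 71
df = n - 1 = 33
t = (x̄ - μ₀) / (s/√n) = (73.06 - 71) / (12.45/√34) = 0.965
p-value = 0.3417

Since p-value > α = 0.01, we fail to reject H₀.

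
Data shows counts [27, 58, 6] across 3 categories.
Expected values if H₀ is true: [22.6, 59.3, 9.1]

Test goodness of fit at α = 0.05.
Chi-square goodness of fit test:
H₀: observed counts match expected distribution
H₁: observed counts differ from expected distribution
df = k - 1 = 2
χ² = Σ(O - E)²/E
   = (27 - 22.6)²/22.6 + (58 - 59.3)²/59.3 + (6 - 9.1)²/9.1
   = 0.857 + 0.028 + 1.056
   = 1.94
p-value = 0.3789

Since p-value > α = 0.05, we fail to reject H₀.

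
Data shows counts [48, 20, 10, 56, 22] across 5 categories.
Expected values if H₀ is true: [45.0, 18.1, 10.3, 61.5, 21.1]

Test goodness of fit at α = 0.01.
Chi-square goodness of fit test:
H₀: observed counts match expected distribution
H₁: observed counts differ from expected distribution
df = k - 1 = 4
χ² = Σ(O - E)²/E
   = (48 - 45.0)²/45.0 + (20 - 18.1)²/18.1 + (10 - 10.3)²/10.3 + (56 - 61.5)²/61.5 + (22 - 21.1)²/21.1
   = 0.200 + 0.199 + 0.009 + 0.492 + 0.038
   = 0.94
p-value = 0.9190

Since p-value > α = 0.01, we fail to reject H₀.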